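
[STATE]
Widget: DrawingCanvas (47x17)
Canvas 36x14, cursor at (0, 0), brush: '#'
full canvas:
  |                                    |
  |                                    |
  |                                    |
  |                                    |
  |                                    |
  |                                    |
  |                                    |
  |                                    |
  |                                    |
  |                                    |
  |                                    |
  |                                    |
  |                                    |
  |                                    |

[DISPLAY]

+                                              
                                               
                                               
                                               
                                               
                                               
                                               
                                               
                                               
                                               
                                               
                                               
                                               
                                               
                                               
                                               
                                               


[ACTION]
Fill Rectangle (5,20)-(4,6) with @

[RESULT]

+                                              
                                               
                                               
                                               
      @@@@@@@@@@@@@@@                          
      @@@@@@@@@@@@@@@                          
                                               
                                               
                                               
                                               
                                               
                                               
                                               
                                               
                                               
                                               
                                               


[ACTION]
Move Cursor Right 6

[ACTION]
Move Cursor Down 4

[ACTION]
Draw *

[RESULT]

                                               
                                               
                                               
                                               
      *@@@@@@@@@@@@@@                          
      @@@@@@@@@@@@@@@                          
                                               
                                               
                                               
                                               
                                               
                                               
                                               
                                               
                                               
                                               
                                               


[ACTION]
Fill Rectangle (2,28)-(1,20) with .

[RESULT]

                                               
                    .........                  
                    .........                  
                                               
      *@@@@@@@@@@@@@@                          
      @@@@@@@@@@@@@@@                          
                                               
                                               
                                               
                                               
                                               
                                               
                                               
                                               
                                               
                                               
                                               


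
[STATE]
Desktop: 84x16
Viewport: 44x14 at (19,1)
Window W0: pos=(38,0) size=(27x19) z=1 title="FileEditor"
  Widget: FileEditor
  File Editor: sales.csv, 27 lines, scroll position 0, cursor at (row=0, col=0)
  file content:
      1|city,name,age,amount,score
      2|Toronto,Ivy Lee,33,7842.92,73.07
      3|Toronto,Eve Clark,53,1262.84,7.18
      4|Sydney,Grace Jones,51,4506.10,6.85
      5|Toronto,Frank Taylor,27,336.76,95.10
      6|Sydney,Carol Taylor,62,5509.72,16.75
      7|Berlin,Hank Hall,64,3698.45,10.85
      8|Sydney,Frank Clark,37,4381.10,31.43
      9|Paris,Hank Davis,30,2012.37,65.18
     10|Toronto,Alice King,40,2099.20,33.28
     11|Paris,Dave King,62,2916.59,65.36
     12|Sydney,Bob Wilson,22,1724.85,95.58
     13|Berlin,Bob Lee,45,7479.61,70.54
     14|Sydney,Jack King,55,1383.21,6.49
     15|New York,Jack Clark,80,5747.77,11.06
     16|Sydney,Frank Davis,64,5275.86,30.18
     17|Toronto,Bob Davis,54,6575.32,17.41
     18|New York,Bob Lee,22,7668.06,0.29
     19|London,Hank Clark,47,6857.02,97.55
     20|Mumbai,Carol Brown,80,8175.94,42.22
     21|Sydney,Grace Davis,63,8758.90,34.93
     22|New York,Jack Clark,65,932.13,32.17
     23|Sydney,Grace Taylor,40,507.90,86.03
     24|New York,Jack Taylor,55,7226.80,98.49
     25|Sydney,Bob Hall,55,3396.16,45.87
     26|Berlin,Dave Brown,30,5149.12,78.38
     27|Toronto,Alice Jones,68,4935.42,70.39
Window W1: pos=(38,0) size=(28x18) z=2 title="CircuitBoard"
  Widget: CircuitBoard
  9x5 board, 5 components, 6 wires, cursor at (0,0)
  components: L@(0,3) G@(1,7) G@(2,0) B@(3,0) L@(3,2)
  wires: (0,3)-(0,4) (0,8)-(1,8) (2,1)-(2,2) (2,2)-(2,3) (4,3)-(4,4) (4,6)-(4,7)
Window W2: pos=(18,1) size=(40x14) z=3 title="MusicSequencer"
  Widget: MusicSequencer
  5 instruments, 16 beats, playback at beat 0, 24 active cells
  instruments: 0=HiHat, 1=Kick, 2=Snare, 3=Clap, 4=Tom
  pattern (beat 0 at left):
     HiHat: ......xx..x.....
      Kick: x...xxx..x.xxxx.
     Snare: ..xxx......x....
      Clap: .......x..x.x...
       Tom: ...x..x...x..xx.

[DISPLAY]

━━━━━━━━━━━━━━━━━━━━━━━━━━━━━━━━━━━━━━┓     
 MusicSequencer                       ┃─────
──────────────────────────────────────┨8    
      ▼123456789012345                ┃ ·   
 HiHat······██··█·····                ┃     
  Kick█···███··█·████·                ┃     
 Snare··███······█····                ┃     
  Clap·······█··█·█···                ┃     
   Tom···█··█···█··██·                ┃     
                                      ┃     
                                      ┃     
                                      ┃ ·   
                                      ┃     
━━━━━━━━━━━━━━━━━━━━━━━━━━━━━━━━━━━━━━┛     


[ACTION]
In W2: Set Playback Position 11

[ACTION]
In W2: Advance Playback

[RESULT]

━━━━━━━━━━━━━━━━━━━━━━━━━━━━━━━━━━━━━━┓     
 MusicSequencer                       ┃─────
──────────────────────────────────────┨8    
      012345678901▼345                ┃ ·   
 HiHat······██··█·····                ┃     
  Kick█···███··█·████·                ┃     
 Snare··███······█····                ┃     
  Clap·······█··█·█···                ┃     
   Tom···█··█···█··██·                ┃     
                                      ┃     
                                      ┃     
                                      ┃ ·   
                                      ┃     
━━━━━━━━━━━━━━━━━━━━━━━━━━━━━━━━━━━━━━┛     


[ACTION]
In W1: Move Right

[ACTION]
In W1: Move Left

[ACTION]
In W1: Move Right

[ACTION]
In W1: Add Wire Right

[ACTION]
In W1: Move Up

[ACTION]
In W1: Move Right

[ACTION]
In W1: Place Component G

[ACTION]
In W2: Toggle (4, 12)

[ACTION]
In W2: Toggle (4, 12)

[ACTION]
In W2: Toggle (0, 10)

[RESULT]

━━━━━━━━━━━━━━━━━━━━━━━━━━━━━━━━━━━━━━┓     
 MusicSequencer                       ┃─────
──────────────────────────────────────┨8    
      012345678901▼345                ┃ ·   
 HiHat······██········                ┃     
  Kick█···███··█·████·                ┃     
 Snare··███······█····                ┃     
  Clap·······█··█·█···                ┃     
   Tom···█··█···█··██·                ┃     
                                      ┃     
                                      ┃     
                                      ┃ ·   
                                      ┃     
━━━━━━━━━━━━━━━━━━━━━━━━━━━━━━━━━━━━━━┛     


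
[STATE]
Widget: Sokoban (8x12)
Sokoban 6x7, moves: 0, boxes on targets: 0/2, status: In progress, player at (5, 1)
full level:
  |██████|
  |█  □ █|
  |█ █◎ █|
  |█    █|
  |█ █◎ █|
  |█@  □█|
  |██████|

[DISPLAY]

██████  
█  □ █  
█ █◎ █  
█    █  
█ █◎ █  
█@  □█  
██████  
Moves: 0
        
        
        
        


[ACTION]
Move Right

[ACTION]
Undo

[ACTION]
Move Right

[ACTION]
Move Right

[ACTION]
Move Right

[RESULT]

██████  
█  □ █  
█ █◎ █  
█    █  
█ █◎ █  
█  @□█  
██████  
Moves: 2
        
        
        
        


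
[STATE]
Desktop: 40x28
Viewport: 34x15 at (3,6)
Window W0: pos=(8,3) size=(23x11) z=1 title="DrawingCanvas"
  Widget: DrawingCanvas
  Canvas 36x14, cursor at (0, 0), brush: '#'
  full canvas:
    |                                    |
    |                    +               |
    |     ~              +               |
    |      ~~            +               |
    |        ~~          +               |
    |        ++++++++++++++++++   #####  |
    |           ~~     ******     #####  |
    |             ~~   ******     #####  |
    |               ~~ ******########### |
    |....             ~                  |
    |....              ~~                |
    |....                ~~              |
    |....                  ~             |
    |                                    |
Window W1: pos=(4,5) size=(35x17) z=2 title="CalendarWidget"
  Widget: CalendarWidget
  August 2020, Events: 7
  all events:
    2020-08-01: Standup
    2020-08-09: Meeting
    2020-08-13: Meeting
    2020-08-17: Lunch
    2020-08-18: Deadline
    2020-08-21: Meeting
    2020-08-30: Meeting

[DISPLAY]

 ┃ CalendarWidget                 
 ┠────────────────────────────────
 ┃           August 2020          
 ┃Mo Tu We Th Fr Sa Su            
 ┃                1*  2           
 ┃ 3  4  5  6  7  8  9*           
 ┃10 11 12 13* 14 15 16           
 ┃17* 18* 19 20 21* 22 23         
 ┃24 25 26 27 28 29 30*           
 ┃31                              
 ┃                                
 ┃                                
 ┃                                
 ┃                                
 ┃                                


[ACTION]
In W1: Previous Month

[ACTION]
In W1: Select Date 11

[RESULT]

 ┃ CalendarWidget                 
 ┠────────────────────────────────
 ┃            July 2020           
 ┃Mo Tu We Th Fr Sa Su            
 ┃       1  2  3  4  5            
 ┃ 6  7  8  9 10 [11] 12          
 ┃13 14 15 16 17 18 19            
 ┃20 21 22 23 24 25 26            
 ┃27 28 29 30 31                  
 ┃                                
 ┃                                
 ┃                                
 ┃                                
 ┃                                
 ┃                                


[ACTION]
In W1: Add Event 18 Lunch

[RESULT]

 ┃ CalendarWidget                 
 ┠────────────────────────────────
 ┃            July 2020           
 ┃Mo Tu We Th Fr Sa Su            
 ┃       1  2  3  4  5            
 ┃ 6  7  8  9 10 [11] 12          
 ┃13 14 15 16 17 18* 19           
 ┃20 21 22 23 24 25 26            
 ┃27 28 29 30 31                  
 ┃                                
 ┃                                
 ┃                                
 ┃                                
 ┃                                
 ┃                                


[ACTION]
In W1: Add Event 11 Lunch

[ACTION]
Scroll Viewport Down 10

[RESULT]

 ┃20 21 22 23 24 25 26            
 ┃27 28 29 30 31                  
 ┃                                
 ┃                                
 ┃                                
 ┃                                
 ┃                                
 ┃                                
 ┗━━━━━━━━━━━━━━━━━━━━━━━━━━━━━━━━
                                  
                                  
                                  
                                  
                                  
                                  


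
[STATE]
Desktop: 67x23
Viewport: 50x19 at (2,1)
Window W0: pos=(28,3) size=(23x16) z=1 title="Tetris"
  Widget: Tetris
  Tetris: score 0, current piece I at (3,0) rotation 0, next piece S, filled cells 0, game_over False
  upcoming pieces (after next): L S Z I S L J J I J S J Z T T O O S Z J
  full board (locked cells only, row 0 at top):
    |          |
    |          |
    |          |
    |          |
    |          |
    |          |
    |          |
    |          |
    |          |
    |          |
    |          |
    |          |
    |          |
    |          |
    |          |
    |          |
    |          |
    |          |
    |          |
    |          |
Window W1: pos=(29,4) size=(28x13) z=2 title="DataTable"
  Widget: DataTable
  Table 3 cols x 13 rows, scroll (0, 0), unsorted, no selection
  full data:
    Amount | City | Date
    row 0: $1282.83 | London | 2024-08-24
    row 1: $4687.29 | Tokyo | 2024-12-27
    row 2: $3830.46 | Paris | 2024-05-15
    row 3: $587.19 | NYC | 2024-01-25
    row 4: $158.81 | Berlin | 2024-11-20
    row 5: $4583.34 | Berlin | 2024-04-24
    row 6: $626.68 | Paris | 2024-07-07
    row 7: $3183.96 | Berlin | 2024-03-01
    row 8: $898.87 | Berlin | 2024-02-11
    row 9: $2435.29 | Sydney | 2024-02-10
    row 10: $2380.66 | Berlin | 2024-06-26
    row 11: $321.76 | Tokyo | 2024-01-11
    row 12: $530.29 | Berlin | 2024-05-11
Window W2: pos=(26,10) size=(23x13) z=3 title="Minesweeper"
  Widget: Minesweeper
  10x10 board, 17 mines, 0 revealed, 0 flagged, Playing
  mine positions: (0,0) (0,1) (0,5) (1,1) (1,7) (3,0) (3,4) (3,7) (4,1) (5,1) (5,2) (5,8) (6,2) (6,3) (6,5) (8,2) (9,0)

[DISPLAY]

                                                  
                                                  
                          ┏━━━━━━━━━━━━━━━━━━━━━┓ 
                          ┃┏━━━━━━━━━━━━━━━━━━━━━━
                          ┠┃ DataTable            
                          ┃┠──────────────────────
                          ┃┃Amount  │City  │Date  
                          ┃┃────────┼──────┼──────
                          ┃┃$1282.83│London│2024-0
                        ┏━━━━━━━━━━━━━━━━━━━━━┓4-1
                        ┃ Minesweeper         ┃4-0
                        ┠─────────────────────┨4-0
                        ┃■■■■■■■■■■           ┃4-1
                        ┃■■■■■■■■■■           ┃4-0
                        ┃■■■■■■■■■■           ┃4-0
                        ┃■■■■■■■■■■           ┃━━━
                        ┃■■■■■■■■■■           ┃ ┃ 
                        ┃■■■■■■■■■■           ┃━┛ 
                        ┃■■■■■■■■■■           ┃   


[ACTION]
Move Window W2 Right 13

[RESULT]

                                                  
                                                  
                          ┏━━━━━━━━━━━━━━━━━━━━━┓ 
                          ┃┏━━━━━━━━━━━━━━━━━━━━━━
                          ┠┃ DataTable            
                          ┃┠──────────────────────
                          ┃┃Amount  │City  │Date  
                          ┃┃────────┼──────┼──────
                          ┃┃$1282.83│London│2024-0
                          ┃┃$4687.29│┏━━━━━━━━━━━━
                          ┃┃$3830.46│┃ Minesweeper
                          ┃┃$587.19 │┠────────────
                          ┃┃$158.81 │┃■■■■■■■■■■  
                          ┃┃$4583.34│┃■■■■■■■■■■  
                          ┃┃$626.68 │┃■■■■■■■■■■  
                          ┃┗━━━━━━━━━┃■■■■■■■■■■  
                          ┃          ┃■■■■■■■■■■  
                          ┗━━━━━━━━━━┃■■■■■■■■■■  
                                     ┃■■■■■■■■■■  


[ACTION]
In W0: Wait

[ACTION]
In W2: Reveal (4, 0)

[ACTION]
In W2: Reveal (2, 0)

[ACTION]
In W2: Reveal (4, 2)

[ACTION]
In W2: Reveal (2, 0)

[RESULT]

                                                  
                                                  
                          ┏━━━━━━━━━━━━━━━━━━━━━┓ 
                          ┃┏━━━━━━━━━━━━━━━━━━━━━━
                          ┠┃ DataTable            
                          ┃┠──────────────────────
                          ┃┃Amount  │City  │Date  
                          ┃┃────────┼──────┼──────
                          ┃┃$1282.83│London│2024-0
                          ┃┃$4687.29│┏━━━━━━━━━━━━
                          ┃┃$3830.46│┃ Minesweeper
                          ┃┃$587.19 │┠────────────
                          ┃┃$158.81 │┃■■■■■■■■■■  
                          ┃┃$4583.34│┃■■■■■■■■■■  
                          ┃┃$626.68 │┃2■■■■■■■■■  
                          ┃┗━━━━━━━━━┃■■■■■■■■■■  
                          ┃          ┃3■3■■■■■■■  
                          ┗━━━━━━━━━━┃■■■■■■■■■■  
                                     ┃■■■■■■■■■■  


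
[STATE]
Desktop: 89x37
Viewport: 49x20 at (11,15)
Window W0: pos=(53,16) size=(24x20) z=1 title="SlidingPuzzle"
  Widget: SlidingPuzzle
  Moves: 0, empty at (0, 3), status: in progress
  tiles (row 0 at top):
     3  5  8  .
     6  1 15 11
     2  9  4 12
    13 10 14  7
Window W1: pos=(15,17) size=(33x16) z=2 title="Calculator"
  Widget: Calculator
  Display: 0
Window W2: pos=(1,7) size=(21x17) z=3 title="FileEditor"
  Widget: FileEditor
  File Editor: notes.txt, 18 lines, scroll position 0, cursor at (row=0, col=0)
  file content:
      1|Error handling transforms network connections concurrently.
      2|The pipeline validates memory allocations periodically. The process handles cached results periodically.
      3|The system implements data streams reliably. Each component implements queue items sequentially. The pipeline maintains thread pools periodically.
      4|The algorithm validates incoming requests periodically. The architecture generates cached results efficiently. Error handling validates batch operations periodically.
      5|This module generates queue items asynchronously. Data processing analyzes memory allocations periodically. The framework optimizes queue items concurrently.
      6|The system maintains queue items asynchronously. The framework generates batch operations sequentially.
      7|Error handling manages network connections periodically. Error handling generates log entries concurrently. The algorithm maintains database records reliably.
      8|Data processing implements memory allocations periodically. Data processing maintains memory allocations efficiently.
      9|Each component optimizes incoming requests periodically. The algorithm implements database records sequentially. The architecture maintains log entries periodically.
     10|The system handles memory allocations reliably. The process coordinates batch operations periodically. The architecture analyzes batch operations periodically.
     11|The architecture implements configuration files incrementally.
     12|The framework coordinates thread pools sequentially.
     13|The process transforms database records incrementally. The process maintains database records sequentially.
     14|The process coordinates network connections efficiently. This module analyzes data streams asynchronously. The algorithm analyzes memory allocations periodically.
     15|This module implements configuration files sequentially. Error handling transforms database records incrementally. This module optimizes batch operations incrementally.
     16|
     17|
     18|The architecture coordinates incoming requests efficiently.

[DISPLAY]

m maintai░┃                                      
dling man░┃                               ┏━━━━━━
essing im░┃━━━━━━━━━━━━━━━━━━━━━━━━━┓     ┃ Slidi
onent opt░┃lator                    ┃     ┠──────
m handles░┃─────────────────────────┨     ┃┌────┬
tecture i░┃                        0┃     ┃│  3 │
work coor░┃──┬───┬───┐              ┃     ┃├────┼
ss transf▼┃8 │ 9 │ ÷ │              ┃     ┃│  6 │
━━━━━━━━━━┛──┼───┼───┤              ┃     ┃├────┼
    ┃│ 4 │ 5 │ 6 │ × │              ┃     ┃│  2 │
    ┃├───┼───┼───┼───┤              ┃     ┃├────┼
    ┃│ 1 │ 2 │ 3 │ - │              ┃     ┃│ 13 │
    ┃├───┼───┼───┼───┤              ┃     ┃└────┴
    ┃│ 0 │ . │ = │ + │              ┃     ┃Moves:
    ┃├───┼───┼───┼───┤              ┃     ┃      
    ┃│ C │ MC│ MR│ M+│              ┃     ┃      
    ┃└───┴───┴───┴───┘              ┃     ┃      
    ┗━━━━━━━━━━━━━━━━━━━━━━━━━━━━━━━┛     ┃      
                                          ┃      
                                          ┃      


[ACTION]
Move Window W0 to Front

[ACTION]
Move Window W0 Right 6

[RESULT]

m maintai░┃                                      
dling man░┃                                     ┏
essing im░┃━━━━━━━━━━━━━━━━━━━━━━━━━┓           ┃
onent opt░┃lator                    ┃           ┠
m handles░┃─────────────────────────┨           ┃
tecture i░┃                        0┃           ┃
work coor░┃──┬───┬───┐              ┃           ┃
ss transf▼┃8 │ 9 │ ÷ │              ┃           ┃
━━━━━━━━━━┛──┼───┼───┤              ┃           ┃
    ┃│ 4 │ 5 │ 6 │ × │              ┃           ┃
    ┃├───┼───┼───┼───┤              ┃           ┃
    ┃│ 1 │ 2 │ 3 │ - │              ┃           ┃
    ┃├───┼───┼───┼───┤              ┃           ┃
    ┃│ 0 │ . │ = │ + │              ┃           ┃
    ┃├───┼───┼───┼───┤              ┃           ┃
    ┃│ C │ MC│ MR│ M+│              ┃           ┃
    ┃└───┴───┴───┴───┘              ┃           ┃
    ┗━━━━━━━━━━━━━━━━━━━━━━━━━━━━━━━┛           ┃
                                                ┃
                                                ┃


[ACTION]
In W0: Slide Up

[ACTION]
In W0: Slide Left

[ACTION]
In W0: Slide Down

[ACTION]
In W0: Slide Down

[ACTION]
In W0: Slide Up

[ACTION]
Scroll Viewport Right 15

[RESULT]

                                                 
                                 ┏━━━━━━━━━━━━━━━
━━━━━━━━━━━━━━━━━━━━━┓           ┃ SlidingPuzzle 
r                    ┃           ┠───────────────
─────────────────────┨           ┃┌────┬────┬────
                    0┃           ┃│  3 │  5 │  8 
──┬───┐              ┃           ┃├────┼────┼────
9 │ ÷ │              ┃           ┃│  6 │  1 │ 15 
──┼───┤              ┃           ┃├────┼────┼────
6 │ × │              ┃           ┃│  2 │  9 │  4 
──┼───┤              ┃           ┃├────┼────┼────
3 │ - │              ┃           ┃│ 13 │ 10 │ 14 
──┼───┤              ┃           ┃└────┴────┴────
= │ + │              ┃           ┃Moves: 3       
──┼───┤              ┃           ┃               
MR│ M+│              ┃           ┃               
──┴───┘              ┃           ┃               
━━━━━━━━━━━━━━━━━━━━━┛           ┃               
                                 ┃               
                                 ┃               


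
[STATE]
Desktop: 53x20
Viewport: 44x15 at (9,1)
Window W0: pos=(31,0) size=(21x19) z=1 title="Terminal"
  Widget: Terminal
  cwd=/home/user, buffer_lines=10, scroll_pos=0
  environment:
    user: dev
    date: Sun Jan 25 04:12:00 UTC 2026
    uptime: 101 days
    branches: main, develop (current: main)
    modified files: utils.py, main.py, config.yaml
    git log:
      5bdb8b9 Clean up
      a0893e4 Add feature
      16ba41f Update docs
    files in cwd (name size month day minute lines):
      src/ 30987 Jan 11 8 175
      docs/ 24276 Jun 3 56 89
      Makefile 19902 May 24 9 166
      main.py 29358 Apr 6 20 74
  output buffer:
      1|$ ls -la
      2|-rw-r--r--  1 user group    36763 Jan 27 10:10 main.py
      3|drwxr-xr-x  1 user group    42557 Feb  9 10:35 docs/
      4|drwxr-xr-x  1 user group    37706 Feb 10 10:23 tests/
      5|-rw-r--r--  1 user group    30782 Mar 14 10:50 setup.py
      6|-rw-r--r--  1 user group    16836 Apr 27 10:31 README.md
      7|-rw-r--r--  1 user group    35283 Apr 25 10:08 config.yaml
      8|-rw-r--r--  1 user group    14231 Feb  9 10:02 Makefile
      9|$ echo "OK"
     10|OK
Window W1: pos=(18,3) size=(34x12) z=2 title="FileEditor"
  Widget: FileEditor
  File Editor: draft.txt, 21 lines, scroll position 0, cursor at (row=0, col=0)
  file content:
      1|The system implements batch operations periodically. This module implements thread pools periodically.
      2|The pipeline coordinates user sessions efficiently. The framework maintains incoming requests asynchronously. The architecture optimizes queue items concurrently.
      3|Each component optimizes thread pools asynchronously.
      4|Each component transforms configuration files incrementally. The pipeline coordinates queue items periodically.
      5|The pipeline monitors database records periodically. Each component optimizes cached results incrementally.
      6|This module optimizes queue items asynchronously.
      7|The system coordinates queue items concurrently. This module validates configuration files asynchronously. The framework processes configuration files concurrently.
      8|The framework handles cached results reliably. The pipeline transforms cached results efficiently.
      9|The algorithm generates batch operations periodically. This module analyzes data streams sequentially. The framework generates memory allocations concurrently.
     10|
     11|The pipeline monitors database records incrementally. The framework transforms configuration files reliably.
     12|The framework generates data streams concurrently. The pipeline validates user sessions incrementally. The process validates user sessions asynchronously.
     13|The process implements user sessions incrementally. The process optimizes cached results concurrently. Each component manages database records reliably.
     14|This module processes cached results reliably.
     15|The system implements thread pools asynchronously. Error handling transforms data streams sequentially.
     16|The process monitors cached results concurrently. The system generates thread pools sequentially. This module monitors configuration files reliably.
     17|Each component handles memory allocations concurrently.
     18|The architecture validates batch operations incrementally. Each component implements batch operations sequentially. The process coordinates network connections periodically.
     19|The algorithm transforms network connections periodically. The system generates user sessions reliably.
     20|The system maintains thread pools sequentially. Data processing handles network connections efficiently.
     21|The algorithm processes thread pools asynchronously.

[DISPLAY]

                      ┃ Terminal          ┃ 
                      ┠───────────────────┨ 
         ┏━━━━━━━━━━━━━━━━━━━━━━━━━━━━━━━━┓ 
         ┃ FileEditor                     ┃ 
         ┠────────────────────────────────┨ 
         ┃█he system implements batch ope▲┃ 
         ┃The pipeline coordinates user s█┃ 
         ┃Each component optimizes thread░┃ 
         ┃Each component transforms confi░┃ 
         ┃The pipeline monitors database ░┃ 
         ┃This module optimizes queue ite░┃ 
         ┃The system coordinates queue it░┃ 
         ┃The framework handles cached re▼┃ 
         ┗━━━━━━━━━━━━━━━━━━━━━━━━━━━━━━━━┛ 
                      ┃                   ┃ 


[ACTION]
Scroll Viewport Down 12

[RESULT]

         ┠────────────────────────────────┨ 
         ┃█he system implements batch ope▲┃ 
         ┃The pipeline coordinates user s█┃ 
         ┃Each component optimizes thread░┃ 
         ┃Each component transforms confi░┃ 
         ┃The pipeline monitors database ░┃ 
         ┃This module optimizes queue ite░┃ 
         ┃The system coordinates queue it░┃ 
         ┃The framework handles cached re▼┃ 
         ┗━━━━━━━━━━━━━━━━━━━━━━━━━━━━━━━━┛ 
                      ┃                   ┃ 
                      ┃                   ┃ 
                      ┃                   ┃ 
                      ┗━━━━━━━━━━━━━━━━━━━┛ 
                                            


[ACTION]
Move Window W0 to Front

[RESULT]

         ┠────────────┃drwxr-xr-x  1 user ┃ 
         ┃█he system i┃drwxr-xr-x  1 user ┃ 
         ┃The pipeline┃-rw-r--r--  1 user ┃ 
         ┃Each compone┃-rw-r--r--  1 user ┃ 
         ┃Each compone┃-rw-r--r--  1 user ┃ 
         ┃The pipeline┃-rw-r--r--  1 user ┃ 
         ┃This module ┃$ echo "OK"        ┃ 
         ┃The system c┃OK                 ┃ 
         ┃The framewor┃$ █                ┃ 
         ┗━━━━━━━━━━━━┃                   ┃ 
                      ┃                   ┃ 
                      ┃                   ┃ 
                      ┃                   ┃ 
                      ┗━━━━━━━━━━━━━━━━━━━┛ 
                                            


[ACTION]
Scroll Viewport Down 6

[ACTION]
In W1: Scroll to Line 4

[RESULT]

         ┠────────────┃drwxr-xr-x  1 user ┃ 
         ┃Each compone┃drwxr-xr-x  1 user ┃ 
         ┃The pipeline┃-rw-r--r--  1 user ┃ 
         ┃This module ┃-rw-r--r--  1 user ┃ 
         ┃The system c┃-rw-r--r--  1 user ┃ 
         ┃The framewor┃-rw-r--r--  1 user ┃ 
         ┃The algorith┃$ echo "OK"        ┃ 
         ┃            ┃OK                 ┃ 
         ┃The pipeline┃$ █                ┃ 
         ┗━━━━━━━━━━━━┃                   ┃ 
                      ┃                   ┃ 
                      ┃                   ┃ 
                      ┃                   ┃ 
                      ┗━━━━━━━━━━━━━━━━━━━┛ 
                                            


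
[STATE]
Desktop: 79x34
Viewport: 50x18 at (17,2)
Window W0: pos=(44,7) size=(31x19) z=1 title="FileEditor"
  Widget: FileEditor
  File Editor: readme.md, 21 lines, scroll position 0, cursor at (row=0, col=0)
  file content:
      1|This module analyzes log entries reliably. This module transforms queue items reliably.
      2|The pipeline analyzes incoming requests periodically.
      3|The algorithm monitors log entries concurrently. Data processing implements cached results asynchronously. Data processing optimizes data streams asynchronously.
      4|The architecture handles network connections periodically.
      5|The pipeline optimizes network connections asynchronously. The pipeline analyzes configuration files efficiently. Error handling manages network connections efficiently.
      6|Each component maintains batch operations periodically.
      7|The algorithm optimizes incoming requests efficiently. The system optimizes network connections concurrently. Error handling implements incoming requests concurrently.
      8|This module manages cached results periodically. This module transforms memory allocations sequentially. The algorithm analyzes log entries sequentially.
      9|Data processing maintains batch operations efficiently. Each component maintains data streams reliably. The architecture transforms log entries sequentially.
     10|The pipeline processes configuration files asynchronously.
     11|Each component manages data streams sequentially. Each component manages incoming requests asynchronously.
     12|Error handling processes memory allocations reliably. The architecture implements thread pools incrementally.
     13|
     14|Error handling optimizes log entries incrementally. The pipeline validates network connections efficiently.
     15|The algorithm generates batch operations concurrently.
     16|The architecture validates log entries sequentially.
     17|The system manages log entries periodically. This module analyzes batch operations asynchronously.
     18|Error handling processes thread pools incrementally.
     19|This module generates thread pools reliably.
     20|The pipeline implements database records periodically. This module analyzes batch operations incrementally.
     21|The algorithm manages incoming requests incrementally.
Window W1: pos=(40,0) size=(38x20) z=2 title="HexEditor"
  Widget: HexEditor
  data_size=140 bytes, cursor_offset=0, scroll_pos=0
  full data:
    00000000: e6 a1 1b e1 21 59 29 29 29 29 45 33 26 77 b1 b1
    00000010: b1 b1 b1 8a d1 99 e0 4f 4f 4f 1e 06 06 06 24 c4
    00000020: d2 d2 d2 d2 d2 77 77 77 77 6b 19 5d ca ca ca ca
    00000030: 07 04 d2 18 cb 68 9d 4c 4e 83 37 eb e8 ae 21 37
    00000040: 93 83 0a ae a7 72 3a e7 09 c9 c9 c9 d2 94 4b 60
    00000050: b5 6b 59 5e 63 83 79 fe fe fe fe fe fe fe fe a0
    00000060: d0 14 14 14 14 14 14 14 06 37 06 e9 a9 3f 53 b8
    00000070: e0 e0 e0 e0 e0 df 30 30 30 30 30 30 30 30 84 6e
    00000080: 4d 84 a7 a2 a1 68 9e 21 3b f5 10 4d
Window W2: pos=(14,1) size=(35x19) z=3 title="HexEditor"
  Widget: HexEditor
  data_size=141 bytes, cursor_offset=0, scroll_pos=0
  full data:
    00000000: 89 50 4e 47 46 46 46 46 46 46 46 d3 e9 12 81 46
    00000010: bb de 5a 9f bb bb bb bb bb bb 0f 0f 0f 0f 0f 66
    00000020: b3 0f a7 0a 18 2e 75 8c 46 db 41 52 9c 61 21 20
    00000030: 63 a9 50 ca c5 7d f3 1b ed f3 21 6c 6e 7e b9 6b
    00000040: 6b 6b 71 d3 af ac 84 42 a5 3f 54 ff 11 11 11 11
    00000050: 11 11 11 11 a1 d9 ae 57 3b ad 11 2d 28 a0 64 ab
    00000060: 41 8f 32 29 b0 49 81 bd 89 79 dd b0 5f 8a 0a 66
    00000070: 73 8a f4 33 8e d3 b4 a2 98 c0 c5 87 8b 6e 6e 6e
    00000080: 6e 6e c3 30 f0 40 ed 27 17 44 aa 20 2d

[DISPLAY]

exEditor                       ┃──────────────────
───────────────────────────────┨  E6 a1 1b e1 21 5
000000  89 50 4e 47 46 46 46 46┃  b1 b1 b1 8a d1 9
000010  bb de 5a 9f bb bb bb bb┃  d2 d2 d2 d2 d2 7
000020  b3 0f a7 0a 18 2e 75 8c┃  07 04 d2 18 cb 6
000030  63 a9 50 ca c5 7d f3 1b┃  93 83 0a ae a7 7
000040  6b 6b 71 d3 af ac 84 42┃  b5 6b 59 5e 63 8
000050  11 11 11 11 a1 d9 ae 57┃  d0 14 14 14 14 1
000060  41 8f 32 29 b0 49 81 bd┃  e0 e0 e0 e0 e0 d
000070  73 8a f4 33 8e d3 b4 a2┃  4d 84 a7 a2 a1 6
000080  6e 6e c3 30 f0 40 ed 27┃                  
                               ┃                  
                               ┃                  
                               ┃                  
                               ┃                  
                               ┃                  
                               ┃                  
━━━━━━━━━━━━━━━━━━━━━━━━━━━━━━━┛━━━━━━━━━━━━━━━━━━


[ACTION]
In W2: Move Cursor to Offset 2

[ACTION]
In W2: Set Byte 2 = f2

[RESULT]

exEditor                       ┃──────────────────
───────────────────────────────┨  E6 a1 1b e1 21 5
000000  89 50 F2 47 46 46 46 46┃  b1 b1 b1 8a d1 9
000010  bb de 5a 9f bb bb bb bb┃  d2 d2 d2 d2 d2 7
000020  b3 0f a7 0a 18 2e 75 8c┃  07 04 d2 18 cb 6
000030  63 a9 50 ca c5 7d f3 1b┃  93 83 0a ae a7 7
000040  6b 6b 71 d3 af ac 84 42┃  b5 6b 59 5e 63 8
000050  11 11 11 11 a1 d9 ae 57┃  d0 14 14 14 14 1
000060  41 8f 32 29 b0 49 81 bd┃  e0 e0 e0 e0 e0 d
000070  73 8a f4 33 8e d3 b4 a2┃  4d 84 a7 a2 a1 6
000080  6e 6e c3 30 f0 40 ed 27┃                  
                               ┃                  
                               ┃                  
                               ┃                  
                               ┃                  
                               ┃                  
                               ┃                  
━━━━━━━━━━━━━━━━━━━━━━━━━━━━━━━┛━━━━━━━━━━━━━━━━━━


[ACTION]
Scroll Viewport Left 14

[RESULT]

           ┃ HexEditor                       ┃────
           ┠─────────────────────────────────┨  E6
           ┃00000000  89 50 F2 47 46 46 46 46┃  b1
           ┃00000010  bb de 5a 9f bb bb bb bb┃  d2
           ┃00000020  b3 0f a7 0a 18 2e 75 8c┃  07
           ┃00000030  63 a9 50 ca c5 7d f3 1b┃  93
           ┃00000040  6b 6b 71 d3 af ac 84 42┃  b5
           ┃00000050  11 11 11 11 a1 d9 ae 57┃  d0
           ┃00000060  41 8f 32 29 b0 49 81 bd┃  e0
           ┃00000070  73 8a f4 33 8e d3 b4 a2┃  4d
           ┃00000080  6e 6e c3 30 f0 40 ed 27┃    
           ┃                                 ┃    
           ┃                                 ┃    
           ┃                                 ┃    
           ┃                                 ┃    
           ┃                                 ┃    
           ┃                                 ┃    
           ┗━━━━━━━━━━━━━━━━━━━━━━━━━━━━━━━━━┛━━━━
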